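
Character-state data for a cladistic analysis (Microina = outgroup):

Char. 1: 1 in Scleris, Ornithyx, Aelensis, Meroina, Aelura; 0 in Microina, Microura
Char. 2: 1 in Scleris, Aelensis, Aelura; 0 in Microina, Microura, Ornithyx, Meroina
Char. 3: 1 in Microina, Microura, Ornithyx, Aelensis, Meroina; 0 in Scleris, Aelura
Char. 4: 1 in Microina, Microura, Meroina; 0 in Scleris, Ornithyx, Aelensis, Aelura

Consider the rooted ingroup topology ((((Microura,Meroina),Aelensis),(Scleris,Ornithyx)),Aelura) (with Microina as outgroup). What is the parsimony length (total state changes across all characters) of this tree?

Map each character onto ((((Microura,Meroina),Aelensis),(Scleris,Ornithyx)),Aelura) (rooted by Microina) and count the minimum state changes it requires (Fitch parsimony):
Char. 1: 2; Char. 2: 3; Char. 3: 2; Char. 4: 2.
Total tree length = 9.

9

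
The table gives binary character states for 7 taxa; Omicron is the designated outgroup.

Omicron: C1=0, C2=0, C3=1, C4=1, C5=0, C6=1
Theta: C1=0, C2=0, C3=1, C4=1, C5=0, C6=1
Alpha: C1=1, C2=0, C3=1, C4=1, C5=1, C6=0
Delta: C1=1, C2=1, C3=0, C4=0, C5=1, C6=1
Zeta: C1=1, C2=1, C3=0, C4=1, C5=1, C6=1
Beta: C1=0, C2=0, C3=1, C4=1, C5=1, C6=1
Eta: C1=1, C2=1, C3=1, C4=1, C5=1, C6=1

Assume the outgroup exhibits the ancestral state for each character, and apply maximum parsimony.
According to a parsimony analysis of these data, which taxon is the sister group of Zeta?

Character polarity is set by the outgroup: the derived state is whichever differs from the outgroup's state, so for C3, C4, C6 the derived state is '0', and for the remaining characters it is '1'.
Only Alpha, Delta, Eta, and Zeta show the derived state '1' for C1, supporting them as a clade.
Only Delta, Eta, and Zeta show the derived state '1' for C2, supporting them as a clade.
C3 (derived state '0') is shared by Delta and Zeta — a synapomorphy uniting that clade.
C4 (derived state '0') is unique to Delta (autapomorphy; uninformative for grouping).
Only Alpha, Beta, Delta, Eta, and Zeta show the derived state '1' for C5, supporting them as a clade.
C6 (derived state '0') is unique to Alpha (autapomorphy; uninformative for grouping).
Most parsimonious ingroup topology: (Theta,((Alpha,((Delta,Zeta),Eta)),Beta)).
Zeta and Delta form a cherry on this tree, so they are sister taxa.

Delta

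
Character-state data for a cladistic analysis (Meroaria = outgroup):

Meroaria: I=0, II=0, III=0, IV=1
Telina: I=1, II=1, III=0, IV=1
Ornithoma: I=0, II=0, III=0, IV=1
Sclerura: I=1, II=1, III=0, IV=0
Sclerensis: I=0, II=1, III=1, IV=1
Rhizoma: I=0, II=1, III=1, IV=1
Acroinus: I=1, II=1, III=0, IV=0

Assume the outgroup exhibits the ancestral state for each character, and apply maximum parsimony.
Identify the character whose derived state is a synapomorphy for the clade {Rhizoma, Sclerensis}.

III

Character polarity is set by the outgroup: the derived state is whichever differs from the outgroup's state, so for IV the derived state is '0', and for the remaining characters it is '1'.
I: derived state '1' in Acroinus, Sclerura, and Telina only — synapomorphy for {Acroinus, Sclerura, Telina}.
Only Acroinus, Rhizoma, Sclerensis, Sclerura, and Telina show the derived state '1' for II, supporting them as a clade.
III: derived state '1' in Rhizoma and Sclerensis only — synapomorphy for {Rhizoma, Sclerensis}.
IV (derived state '0') is shared by Acroinus and Sclerura — a synapomorphy uniting that clade.
Most parsimonious ingroup topology: (((Telina,(Sclerura,Acroinus)),(Sclerensis,Rhizoma)),Ornithoma).
The clade {Rhizoma, Sclerensis} is supported by III: its derived state '1' occurs in exactly those taxa and in no other taxon (including the outgroup).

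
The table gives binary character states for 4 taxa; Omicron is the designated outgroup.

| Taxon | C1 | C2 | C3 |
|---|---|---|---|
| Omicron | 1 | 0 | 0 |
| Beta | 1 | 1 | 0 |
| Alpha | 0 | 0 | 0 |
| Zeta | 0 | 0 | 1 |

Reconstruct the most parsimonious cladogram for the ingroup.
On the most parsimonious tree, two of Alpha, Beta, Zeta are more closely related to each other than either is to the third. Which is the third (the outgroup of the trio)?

Beta

Character polarity is set by the outgroup: the derived state is whichever differs from the outgroup's state, so for C1 the derived state is '0', and for the remaining characters it is '1'.
Only Alpha and Zeta show the derived state '0' for C1, supporting them as a clade.
C2 (derived state '1') is unique to Beta (autapomorphy; uninformative for grouping).
C3: derived state '1' in Zeta only — an autapomorphy, so it tells us nothing about relationships among taxa.
Most parsimonious ingroup topology: (Beta,(Alpha,Zeta)).
Zeta and Alpha share a more recent common ancestor with each other than either does with Beta, so Beta is the least closely related of the three.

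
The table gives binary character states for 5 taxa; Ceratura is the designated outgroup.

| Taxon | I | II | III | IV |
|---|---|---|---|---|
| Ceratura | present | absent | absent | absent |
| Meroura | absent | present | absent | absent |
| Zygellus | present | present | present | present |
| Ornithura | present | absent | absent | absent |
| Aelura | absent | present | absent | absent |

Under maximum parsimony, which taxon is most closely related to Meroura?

Character polarity is set by the outgroup: the derived state is whichever differs from the outgroup's state, so for I the derived state is 'absent', and for the remaining characters it is 'present'.
I (derived state 'absent') is shared by Aelura and Meroura — a synapomorphy uniting that clade.
II (derived state 'present') is shared by Aelura, Meroura, and Zygellus — a synapomorphy uniting that clade.
III (derived state 'present') is unique to Zygellus (autapomorphy; uninformative for grouping).
IV (derived state 'present') is unique to Zygellus (autapomorphy; uninformative for grouping).
Most parsimonious ingroup topology: (((Meroura,Aelura),Zygellus),Ornithura).
Meroura and Aelura form a cherry on this tree, so they are sister taxa.

Aelura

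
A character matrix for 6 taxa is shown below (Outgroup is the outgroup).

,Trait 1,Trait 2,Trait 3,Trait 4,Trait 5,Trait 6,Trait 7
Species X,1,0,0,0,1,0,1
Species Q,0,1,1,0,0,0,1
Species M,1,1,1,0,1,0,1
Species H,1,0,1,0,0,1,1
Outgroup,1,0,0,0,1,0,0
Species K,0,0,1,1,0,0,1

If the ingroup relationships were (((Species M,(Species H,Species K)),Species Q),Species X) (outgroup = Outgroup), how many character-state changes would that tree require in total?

10

Map each character onto (((Species M,(Species H,Species K)),Species Q),Species X) (rooted by Outgroup) and count the minimum state changes it requires (Fitch parsimony):
Trait 1: 2; Trait 2: 2; Trait 3: 1; Trait 4: 1; Trait 5: 2; Trait 6: 1; Trait 7: 1.
Total tree length = 10.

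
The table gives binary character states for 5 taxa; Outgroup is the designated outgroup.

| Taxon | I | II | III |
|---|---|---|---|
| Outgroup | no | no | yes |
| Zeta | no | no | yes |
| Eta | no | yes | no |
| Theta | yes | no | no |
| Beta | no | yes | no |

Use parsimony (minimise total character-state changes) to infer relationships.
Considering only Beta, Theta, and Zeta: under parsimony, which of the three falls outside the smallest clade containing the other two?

Character polarity is set by the outgroup: the derived state is whichever differs from the outgroup's state, so for III the derived state is 'no', and for the remaining characters it is 'yes'.
I: derived state 'yes' in Theta only — an autapomorphy, so it tells us nothing about relationships among taxa.
II: derived state 'yes' in Beta and Eta only — synapomorphy for {Beta, Eta}.
III (derived state 'no') is shared by Beta, Eta, and Theta — a synapomorphy uniting that clade.
Most parsimonious ingroup topology: (Zeta,((Eta,Beta),Theta)).
Theta and Beta share a more recent common ancestor with each other than either does with Zeta, so Zeta is the least closely related of the three.

Zeta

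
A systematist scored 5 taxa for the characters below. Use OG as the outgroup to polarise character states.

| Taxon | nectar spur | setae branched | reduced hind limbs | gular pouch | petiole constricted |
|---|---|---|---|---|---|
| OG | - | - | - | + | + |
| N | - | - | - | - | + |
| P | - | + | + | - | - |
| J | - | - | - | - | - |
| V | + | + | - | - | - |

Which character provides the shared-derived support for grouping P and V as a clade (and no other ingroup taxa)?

setae branched

Character polarity is set by the outgroup: the derived state is whichever differs from the outgroup's state, so for gular pouch, petiole constricted the derived state is '-', and for the remaining characters it is '+'.
nectar spur (derived state '+') is unique to V (autapomorphy; uninformative for grouping).
setae branched: derived state '+' in P and V only — synapomorphy for {P, V}.
reduced hind limbs: derived state '+' in P only — an autapomorphy, so it tells us nothing about relationships among taxa.
gular pouch (derived state '-') is shared by all ingroup taxa — unites the whole ingroup.
Only J, P, and V show the derived state '-' for petiole constricted, supporting them as a clade.
Most parsimonious ingroup topology: (N,((P,V),J)).
The clade {P, V} is supported by setae branched: its derived state '+' occurs in exactly those taxa and in no other taxon (including the outgroup).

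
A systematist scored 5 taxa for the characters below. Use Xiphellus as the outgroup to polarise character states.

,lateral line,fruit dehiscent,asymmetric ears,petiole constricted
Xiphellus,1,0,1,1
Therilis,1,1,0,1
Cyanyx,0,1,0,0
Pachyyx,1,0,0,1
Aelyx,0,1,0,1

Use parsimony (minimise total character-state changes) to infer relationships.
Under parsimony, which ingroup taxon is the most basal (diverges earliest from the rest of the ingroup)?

Character polarity is set by the outgroup: the derived state is whichever differs from the outgroup's state, so for lateral line, asymmetric ears, petiole constricted the derived state is '0', and for the remaining characters it is '1'.
Only Aelyx and Cyanyx show the derived state '0' for lateral line, supporting them as a clade.
fruit dehiscent (derived state '1') is shared by Aelyx, Cyanyx, and Therilis — a synapomorphy uniting that clade.
asymmetric ears (derived state '0') is shared by all ingroup taxa — unites the whole ingroup.
petiole constricted: derived state '0' in Cyanyx only — an autapomorphy, so it tells us nothing about relationships among taxa.
Most parsimonious ingroup topology: ((Therilis,(Cyanyx,Aelyx)),Pachyyx).
Pachyyx is sister to the clade containing all other ingroup taxa, so it is the earliest-diverging (most basal) ingroup lineage.

Pachyyx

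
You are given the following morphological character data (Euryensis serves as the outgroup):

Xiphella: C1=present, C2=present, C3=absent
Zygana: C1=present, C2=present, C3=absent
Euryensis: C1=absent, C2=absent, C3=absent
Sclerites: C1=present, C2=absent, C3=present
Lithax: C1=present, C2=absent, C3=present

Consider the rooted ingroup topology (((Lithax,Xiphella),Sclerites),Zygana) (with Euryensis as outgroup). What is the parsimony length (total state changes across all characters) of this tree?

Map each character onto (((Lithax,Xiphella),Sclerites),Zygana) (rooted by Euryensis) and count the minimum state changes it requires (Fitch parsimony):
C1: 1; C2: 2; C3: 2.
Total tree length = 5.

5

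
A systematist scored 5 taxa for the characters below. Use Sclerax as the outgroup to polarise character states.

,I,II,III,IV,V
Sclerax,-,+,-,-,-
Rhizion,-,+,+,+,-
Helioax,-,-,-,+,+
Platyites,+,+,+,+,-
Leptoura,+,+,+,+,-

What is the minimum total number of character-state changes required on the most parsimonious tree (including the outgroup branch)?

5

Character polarity is set by the outgroup: the derived state is whichever differs from the outgroup's state, so for II the derived state is '-', and for the remaining characters it is '+'.
I (derived state '+') is shared by Leptoura and Platyites — a synapomorphy uniting that clade.
II: derived state '-' in Helioax only — an autapomorphy, so it tells us nothing about relationships among taxa.
Only Leptoura, Platyites, and Rhizion show the derived state '+' for III, supporting them as a clade.
IV (derived state '+') is shared by all ingroup taxa — unites the whole ingroup.
V: derived state '+' in Helioax only — an autapomorphy, so it tells us nothing about relationships among taxa.
Most parsimonious ingroup topology: ((Rhizion,(Platyites,Leptoura)),Helioax).
Changes per character on this tree: I: 1; II: 1; III: 1; IV: 1; V: 1.
Total = 5.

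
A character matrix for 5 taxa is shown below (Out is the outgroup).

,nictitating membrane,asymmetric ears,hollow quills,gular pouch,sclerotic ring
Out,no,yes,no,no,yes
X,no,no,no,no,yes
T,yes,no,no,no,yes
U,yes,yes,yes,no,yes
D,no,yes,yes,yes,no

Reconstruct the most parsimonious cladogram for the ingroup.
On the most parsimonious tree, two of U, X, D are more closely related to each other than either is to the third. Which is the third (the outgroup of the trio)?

Character polarity is set by the outgroup: the derived state is whichever differs from the outgroup's state, so for asymmetric ears, sclerotic ring the derived state is 'no', and for the remaining characters it is 'yes'.
nictitating membrane (state 'yes') occurs in T and U but conflicts with the nesting implied by the other characters — most parsimoniously interpreted as homoplasy.
Only T and X show the derived state 'no' for asymmetric ears, supporting them as a clade.
Only D and U show the derived state 'yes' for hollow quills, supporting them as a clade.
gular pouch: derived state 'yes' in D only — an autapomorphy, so it tells us nothing about relationships among taxa.
sclerotic ring: derived state 'no' in D only — an autapomorphy, so it tells us nothing about relationships among taxa.
Most parsimonious ingroup topology: ((X,T),(U,D)).
U and D share a more recent common ancestor with each other than either does with X, so X is the least closely related of the three.

X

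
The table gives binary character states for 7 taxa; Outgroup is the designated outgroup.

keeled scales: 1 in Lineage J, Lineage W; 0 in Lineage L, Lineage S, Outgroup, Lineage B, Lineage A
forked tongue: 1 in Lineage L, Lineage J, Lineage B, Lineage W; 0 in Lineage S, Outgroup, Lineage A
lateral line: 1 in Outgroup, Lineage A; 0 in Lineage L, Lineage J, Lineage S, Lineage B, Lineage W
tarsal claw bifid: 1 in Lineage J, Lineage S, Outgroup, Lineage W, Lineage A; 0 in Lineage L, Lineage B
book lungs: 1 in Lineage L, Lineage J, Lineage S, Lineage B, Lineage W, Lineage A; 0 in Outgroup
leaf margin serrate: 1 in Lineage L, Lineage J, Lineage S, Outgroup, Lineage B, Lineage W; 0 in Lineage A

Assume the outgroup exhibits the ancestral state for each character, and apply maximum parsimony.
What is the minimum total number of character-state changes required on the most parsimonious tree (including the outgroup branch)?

6

Character polarity is set by the outgroup: the derived state is whichever differs from the outgroup's state, so for lateral line, tarsal claw bifid, leaf margin serrate the derived state is '0', and for the remaining characters it is '1'.
keeled scales: derived state '1' in Lineage J and Lineage W only — synapomorphy for {Lineage J, Lineage W}.
Only Lineage B, Lineage J, Lineage L, and Lineage W show the derived state '1' for forked tongue, supporting them as a clade.
Only Lineage B, Lineage J, Lineage L, Lineage S, and Lineage W show the derived state '0' for lateral line, supporting them as a clade.
tarsal claw bifid (derived state '0') is shared by Lineage B and Lineage L — a synapomorphy uniting that clade.
All ingroup taxa share the derived state '1' for book lungs; it defines the ingroup but does not resolve relationships within it.
leaf margin serrate: derived state '0' in Lineage A only — an autapomorphy, so it tells us nothing about relationships among taxa.
Most parsimonious ingroup topology: ((((Lineage J,Lineage W),(Lineage B,Lineage L)),Lineage S),Lineage A).
Changes per character on this tree: keeled scales: 1; forked tongue: 1; lateral line: 1; tarsal claw bifid: 1; book lungs: 1; leaf margin serrate: 1.
Total = 6.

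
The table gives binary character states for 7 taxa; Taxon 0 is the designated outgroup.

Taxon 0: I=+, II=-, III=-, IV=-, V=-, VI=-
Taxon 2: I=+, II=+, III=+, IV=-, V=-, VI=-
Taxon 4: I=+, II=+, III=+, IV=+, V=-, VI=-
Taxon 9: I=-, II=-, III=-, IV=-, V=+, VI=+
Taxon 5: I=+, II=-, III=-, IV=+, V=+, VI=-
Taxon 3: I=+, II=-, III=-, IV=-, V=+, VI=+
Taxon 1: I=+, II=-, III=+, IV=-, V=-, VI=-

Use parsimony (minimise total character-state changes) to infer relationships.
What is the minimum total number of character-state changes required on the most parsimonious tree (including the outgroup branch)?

7

Character polarity is set by the outgroup: the derived state is whichever differs from the outgroup's state, so for I the derived state is '-', and for the remaining characters it is '+'.
I (derived state '-') is unique to Taxon 9 (autapomorphy; uninformative for grouping).
II (derived state '+') is shared by Taxon 2 and Taxon 4 — a synapomorphy uniting that clade.
Only Taxon 1, Taxon 2, and Taxon 4 show the derived state '+' for III, supporting them as a clade.
IV groups Taxon 4 and Taxon 5, which is incompatible with the clades supported by the remaining characters; treating it as convergent (homoplasy) costs fewer steps than any alternative tree.
Only Taxon 3, Taxon 5, and Taxon 9 show the derived state '+' for V, supporting them as a clade.
Only Taxon 3 and Taxon 9 show the derived state '+' for VI, supporting them as a clade.
Most parsimonious ingroup topology: (((Taxon 2,Taxon 4),Taxon 1),((Taxon 9,Taxon 3),Taxon 5)).
Changes per character on this tree: I: 1; II: 1; III: 1; IV: 2; V: 1; VI: 1.
Total = 7.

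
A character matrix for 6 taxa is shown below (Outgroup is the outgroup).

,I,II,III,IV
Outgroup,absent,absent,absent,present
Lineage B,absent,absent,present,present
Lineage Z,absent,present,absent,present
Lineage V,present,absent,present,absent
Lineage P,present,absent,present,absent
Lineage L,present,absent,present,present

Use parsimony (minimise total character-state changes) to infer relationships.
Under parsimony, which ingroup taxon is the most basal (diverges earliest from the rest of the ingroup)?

Character polarity is set by the outgroup: the derived state is whichever differs from the outgroup's state, so for IV the derived state is 'absent', and for the remaining characters it is 'present'.
Only Lineage L, Lineage P, and Lineage V show the derived state 'present' for I, supporting them as a clade.
II (derived state 'present') is unique to Lineage Z (autapomorphy; uninformative for grouping).
Only Lineage B, Lineage L, Lineage P, and Lineage V show the derived state 'present' for III, supporting them as a clade.
IV (derived state 'absent') is shared by Lineage P and Lineage V — a synapomorphy uniting that clade.
Most parsimonious ingroup topology: ((Lineage B,((Lineage V,Lineage P),Lineage L)),Lineage Z).
Lineage Z is sister to the clade containing all other ingroup taxa, so it is the earliest-diverging (most basal) ingroup lineage.

Lineage Z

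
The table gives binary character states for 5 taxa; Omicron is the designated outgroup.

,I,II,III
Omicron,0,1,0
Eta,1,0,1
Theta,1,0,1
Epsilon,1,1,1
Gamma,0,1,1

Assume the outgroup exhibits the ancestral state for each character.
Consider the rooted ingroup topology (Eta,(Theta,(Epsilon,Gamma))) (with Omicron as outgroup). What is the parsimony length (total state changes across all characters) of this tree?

5

Map each character onto (Eta,(Theta,(Epsilon,Gamma))) (rooted by Omicron) and count the minimum state changes it requires (Fitch parsimony):
I: 2; II: 2; III: 1.
Total tree length = 5.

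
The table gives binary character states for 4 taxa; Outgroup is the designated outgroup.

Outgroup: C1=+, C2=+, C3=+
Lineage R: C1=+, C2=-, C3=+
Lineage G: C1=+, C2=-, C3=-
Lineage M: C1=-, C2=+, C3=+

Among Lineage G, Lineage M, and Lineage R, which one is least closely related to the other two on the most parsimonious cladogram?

The outgroup has state '+' for every character, so '-' is the derived state throughout.
C1: derived state '-' in Lineage M only — an autapomorphy, so it tells us nothing about relationships among taxa.
Only Lineage G and Lineage R show the derived state '-' for C2, supporting them as a clade.
C3: derived state '-' in Lineage G only — an autapomorphy, so it tells us nothing about relationships among taxa.
Most parsimonious ingroup topology: ((Lineage R,Lineage G),Lineage M).
Lineage R and Lineage G share a more recent common ancestor with each other than either does with Lineage M, so Lineage M is the least closely related of the three.

Lineage M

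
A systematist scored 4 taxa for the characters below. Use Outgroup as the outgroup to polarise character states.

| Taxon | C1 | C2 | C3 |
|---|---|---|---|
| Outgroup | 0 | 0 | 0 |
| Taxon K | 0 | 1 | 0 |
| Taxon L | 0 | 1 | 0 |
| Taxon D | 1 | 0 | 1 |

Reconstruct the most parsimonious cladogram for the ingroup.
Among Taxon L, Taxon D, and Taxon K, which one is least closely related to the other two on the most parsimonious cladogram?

Taxon D

The outgroup has state '0' for every character, so '1' is the derived state throughout.
C1 (derived state '1') is unique to Taxon D (autapomorphy; uninformative for grouping).
C2 (derived state '1') is shared by Taxon K and Taxon L — a synapomorphy uniting that clade.
C3 (derived state '1') is unique to Taxon D (autapomorphy; uninformative for grouping).
Most parsimonious ingroup topology: ((Taxon K,Taxon L),Taxon D).
Taxon K and Taxon L share a more recent common ancestor with each other than either does with Taxon D, so Taxon D is the least closely related of the three.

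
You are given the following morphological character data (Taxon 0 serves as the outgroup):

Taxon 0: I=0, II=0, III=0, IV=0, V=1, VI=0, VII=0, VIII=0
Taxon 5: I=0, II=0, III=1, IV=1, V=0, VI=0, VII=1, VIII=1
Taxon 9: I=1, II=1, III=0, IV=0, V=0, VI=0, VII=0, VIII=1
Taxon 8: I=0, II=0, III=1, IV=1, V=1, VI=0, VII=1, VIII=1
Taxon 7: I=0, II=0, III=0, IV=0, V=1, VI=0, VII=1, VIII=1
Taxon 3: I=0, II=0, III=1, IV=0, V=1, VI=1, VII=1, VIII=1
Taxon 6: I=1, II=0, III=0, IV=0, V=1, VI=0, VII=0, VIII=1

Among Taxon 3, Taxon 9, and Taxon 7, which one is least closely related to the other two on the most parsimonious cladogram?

Taxon 9

Character polarity is set by the outgroup: the derived state is whichever differs from the outgroup's state, so for V the derived state is '0', and for the remaining characters it is '1'.
I: derived state '1' in Taxon 6 and Taxon 9 only — synapomorphy for {Taxon 6, Taxon 9}.
II: derived state '1' in Taxon 9 only — an autapomorphy, so it tells us nothing about relationships among taxa.
III (derived state '1') is shared by Taxon 3, Taxon 5, and Taxon 8 — a synapomorphy uniting that clade.
IV: derived state '1' in Taxon 5 and Taxon 8 only — synapomorphy for {Taxon 5, Taxon 8}.
V groups Taxon 5 and Taxon 9, which is incompatible with the clades supported by the remaining characters; treating it as convergent (homoplasy) costs fewer steps than any alternative tree.
VI (derived state '1') is unique to Taxon 3 (autapomorphy; uninformative for grouping).
Only Taxon 3, Taxon 5, Taxon 7, and Taxon 8 show the derived state '1' for VII, supporting them as a clade.
All ingroup taxa share the derived state '1' for VIII; it defines the ingroup but does not resolve relationships within it.
Most parsimonious ingroup topology: ((((Taxon 5,Taxon 8),Taxon 3),Taxon 7),(Taxon 9,Taxon 6)).
Taxon 7 and Taxon 3 share a more recent common ancestor with each other than either does with Taxon 9, so Taxon 9 is the least closely related of the three.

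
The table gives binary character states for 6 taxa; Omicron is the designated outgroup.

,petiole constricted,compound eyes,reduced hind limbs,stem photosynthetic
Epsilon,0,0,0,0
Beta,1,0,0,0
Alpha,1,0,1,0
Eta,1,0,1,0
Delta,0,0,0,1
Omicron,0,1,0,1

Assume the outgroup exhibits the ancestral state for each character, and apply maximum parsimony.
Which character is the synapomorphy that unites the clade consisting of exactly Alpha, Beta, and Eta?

petiole constricted

Character polarity is set by the outgroup: the derived state is whichever differs from the outgroup's state, so for compound eyes, stem photosynthetic the derived state is '0', and for the remaining characters it is '1'.
petiole constricted (derived state '1') is shared by Alpha, Beta, and Eta — a synapomorphy uniting that clade.
compound eyes (derived state '0') is shared by all ingroup taxa — unites the whole ingroup.
reduced hind limbs (derived state '1') is shared by Alpha and Eta — a synapomorphy uniting that clade.
Only Alpha, Beta, Epsilon, and Eta show the derived state '0' for stem photosynthetic, supporting them as a clade.
Most parsimonious ingroup topology: ((((Alpha,Eta),Beta),Epsilon),Delta).
The clade {Alpha, Beta, Eta} is supported by petiole constricted: its derived state '1' occurs in exactly those taxa and in no other taxon (including the outgroup).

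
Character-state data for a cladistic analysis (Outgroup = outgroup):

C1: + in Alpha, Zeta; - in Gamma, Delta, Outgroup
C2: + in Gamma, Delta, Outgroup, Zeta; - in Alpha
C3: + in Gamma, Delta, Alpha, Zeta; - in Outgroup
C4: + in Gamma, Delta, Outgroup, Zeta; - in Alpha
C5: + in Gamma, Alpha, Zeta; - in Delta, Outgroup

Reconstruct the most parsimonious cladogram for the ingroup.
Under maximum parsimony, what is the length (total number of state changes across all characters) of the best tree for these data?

Character polarity is set by the outgroup: the derived state is whichever differs from the outgroup's state, so for C2, C4 the derived state is '-', and for the remaining characters it is '+'.
C1: derived state '+' in Alpha and Zeta only — synapomorphy for {Alpha, Zeta}.
C2: derived state '-' in Alpha only — an autapomorphy, so it tells us nothing about relationships among taxa.
C3 (derived state '+') is shared by all ingroup taxa — unites the whole ingroup.
C4: derived state '-' in Alpha only — an autapomorphy, so it tells us nothing about relationships among taxa.
Only Alpha, Gamma, and Zeta show the derived state '+' for C5, supporting them as a clade.
Most parsimonious ingroup topology: (((Alpha,Zeta),Gamma),Delta).
Changes per character on this tree: C1: 1; C2: 1; C3: 1; C4: 1; C5: 1.
Total = 5.

5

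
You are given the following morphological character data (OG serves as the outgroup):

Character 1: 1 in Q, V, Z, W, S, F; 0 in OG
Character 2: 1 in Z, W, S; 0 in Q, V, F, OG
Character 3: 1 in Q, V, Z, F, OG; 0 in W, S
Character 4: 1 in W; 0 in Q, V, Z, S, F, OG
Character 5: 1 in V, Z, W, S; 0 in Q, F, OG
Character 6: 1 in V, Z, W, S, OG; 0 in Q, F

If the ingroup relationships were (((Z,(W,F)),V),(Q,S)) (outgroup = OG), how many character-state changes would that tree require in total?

Map each character onto (((Z,(W,F)),V),(Q,S)) (rooted by OG) and count the minimum state changes it requires (Fitch parsimony):
Character 1: 1; Character 2: 3; Character 3: 2; Character 4: 1; Character 5: 3; Character 6: 2.
Total tree length = 12.

12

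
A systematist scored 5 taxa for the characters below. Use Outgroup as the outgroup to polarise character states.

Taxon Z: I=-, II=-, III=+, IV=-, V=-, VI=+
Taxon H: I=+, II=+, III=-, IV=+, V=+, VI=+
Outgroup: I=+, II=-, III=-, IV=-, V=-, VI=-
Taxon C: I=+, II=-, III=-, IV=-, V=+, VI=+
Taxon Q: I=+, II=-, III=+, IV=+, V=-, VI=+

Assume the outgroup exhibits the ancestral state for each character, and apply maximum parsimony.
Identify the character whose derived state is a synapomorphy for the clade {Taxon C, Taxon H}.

V

Character polarity is set by the outgroup: the derived state is whichever differs from the outgroup's state, so for I the derived state is '-', and for the remaining characters it is '+'.
I: derived state '-' in Taxon Z only — an autapomorphy, so it tells us nothing about relationships among taxa.
II (derived state '+') is unique to Taxon H (autapomorphy; uninformative for grouping).
Only Taxon Q and Taxon Z show the derived state '+' for III, supporting them as a clade.
IV groups Taxon H and Taxon Q, which is incompatible with the clades supported by the remaining characters; treating it as convergent (homoplasy) costs fewer steps than any alternative tree.
V (derived state '+') is shared by Taxon C and Taxon H — a synapomorphy uniting that clade.
VI (derived state '+') is shared by all ingroup taxa — unites the whole ingroup.
Most parsimonious ingroup topology: ((Taxon Q,Taxon Z),(Taxon H,Taxon C)).
The clade {Taxon C, Taxon H} is supported by V: its derived state '+' occurs in exactly those taxa and in no other taxon (including the outgroup).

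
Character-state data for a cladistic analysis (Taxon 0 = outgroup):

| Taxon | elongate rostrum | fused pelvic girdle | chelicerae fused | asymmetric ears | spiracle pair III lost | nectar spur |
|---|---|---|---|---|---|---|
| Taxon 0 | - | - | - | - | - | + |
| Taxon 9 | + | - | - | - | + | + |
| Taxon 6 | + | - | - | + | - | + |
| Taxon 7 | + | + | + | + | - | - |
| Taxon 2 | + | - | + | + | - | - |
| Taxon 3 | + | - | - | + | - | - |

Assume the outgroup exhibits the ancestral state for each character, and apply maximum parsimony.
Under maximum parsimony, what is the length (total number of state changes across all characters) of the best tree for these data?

6

Character polarity is set by the outgroup: the derived state is whichever differs from the outgroup's state, so for nectar spur the derived state is '-', and for the remaining characters it is '+'.
elongate rostrum (derived state '+') is shared by all ingroup taxa — unites the whole ingroup.
fused pelvic girdle (derived state '+') is unique to Taxon 7 (autapomorphy; uninformative for grouping).
chelicerae fused: derived state '+' in Taxon 2 and Taxon 7 only — synapomorphy for {Taxon 2, Taxon 7}.
asymmetric ears (derived state '+') is shared by Taxon 2, Taxon 3, Taxon 6, and Taxon 7 — a synapomorphy uniting that clade.
spiracle pair III lost: derived state '+' in Taxon 9 only — an autapomorphy, so it tells us nothing about relationships among taxa.
Only Taxon 2, Taxon 3, and Taxon 7 show the derived state '-' for nectar spur, supporting them as a clade.
Most parsimonious ingroup topology: (Taxon 9,(Taxon 6,((Taxon 7,Taxon 2),Taxon 3))).
Changes per character on this tree: elongate rostrum: 1; fused pelvic girdle: 1; chelicerae fused: 1; asymmetric ears: 1; spiracle pair III lost: 1; nectar spur: 1.
Total = 6.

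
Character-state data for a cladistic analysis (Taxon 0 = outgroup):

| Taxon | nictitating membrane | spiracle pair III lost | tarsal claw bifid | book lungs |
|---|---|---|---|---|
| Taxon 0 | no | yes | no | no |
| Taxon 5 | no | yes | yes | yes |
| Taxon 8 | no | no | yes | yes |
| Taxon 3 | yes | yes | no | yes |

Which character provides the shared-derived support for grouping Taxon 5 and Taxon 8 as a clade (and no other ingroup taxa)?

Character polarity is set by the outgroup: the derived state is whichever differs from the outgroup's state, so for spiracle pair III lost the derived state is 'no', and for the remaining characters it is 'yes'.
nictitating membrane (derived state 'yes') is unique to Taxon 3 (autapomorphy; uninformative for grouping).
spiracle pair III lost (derived state 'no') is unique to Taxon 8 (autapomorphy; uninformative for grouping).
tarsal claw bifid (derived state 'yes') is shared by Taxon 5 and Taxon 8 — a synapomorphy uniting that clade.
All ingroup taxa share the derived state 'yes' for book lungs; it defines the ingroup but does not resolve relationships within it.
Most parsimonious ingroup topology: ((Taxon 5,Taxon 8),Taxon 3).
The clade {Taxon 5, Taxon 8} is supported by tarsal claw bifid: its derived state 'yes' occurs in exactly those taxa and in no other taxon (including the outgroup).

tarsal claw bifid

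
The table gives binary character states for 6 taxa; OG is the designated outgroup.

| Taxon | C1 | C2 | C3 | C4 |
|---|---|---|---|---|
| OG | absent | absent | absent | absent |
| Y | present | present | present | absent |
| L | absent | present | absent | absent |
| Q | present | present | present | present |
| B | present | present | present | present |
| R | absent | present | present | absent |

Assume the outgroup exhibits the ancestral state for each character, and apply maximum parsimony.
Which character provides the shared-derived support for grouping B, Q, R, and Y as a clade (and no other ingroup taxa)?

C3

The outgroup has state 'absent' for every character, so 'present' is the derived state throughout.
C1 (derived state 'present') is shared by B, Q, and Y — a synapomorphy uniting that clade.
C2 (derived state 'present') is shared by all ingroup taxa — unites the whole ingroup.
C3 (derived state 'present') is shared by B, Q, R, and Y — a synapomorphy uniting that clade.
Only B and Q show the derived state 'present' for C4, supporting them as a clade.
Most parsimonious ingroup topology: (((Y,(Q,B)),R),L).
The clade {B, Q, R, Y} is supported by C3: its derived state 'present' occurs in exactly those taxa and in no other taxon (including the outgroup).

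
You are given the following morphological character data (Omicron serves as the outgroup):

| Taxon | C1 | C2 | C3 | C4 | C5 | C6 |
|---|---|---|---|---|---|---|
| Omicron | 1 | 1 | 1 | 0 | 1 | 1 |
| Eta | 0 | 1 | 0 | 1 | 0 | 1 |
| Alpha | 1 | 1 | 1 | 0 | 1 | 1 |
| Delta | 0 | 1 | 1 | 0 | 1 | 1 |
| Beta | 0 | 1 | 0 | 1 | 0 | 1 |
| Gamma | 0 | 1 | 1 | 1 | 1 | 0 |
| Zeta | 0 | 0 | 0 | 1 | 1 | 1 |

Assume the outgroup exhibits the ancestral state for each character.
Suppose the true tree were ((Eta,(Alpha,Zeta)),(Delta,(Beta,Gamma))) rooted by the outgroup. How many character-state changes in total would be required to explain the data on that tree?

Map each character onto ((Eta,(Alpha,Zeta)),(Delta,(Beta,Gamma))) (rooted by Omicron) and count the minimum state changes it requires (Fitch parsimony):
C1: 2; C2: 1; C3: 3; C4: 3; C5: 2; C6: 1.
Total tree length = 12.

12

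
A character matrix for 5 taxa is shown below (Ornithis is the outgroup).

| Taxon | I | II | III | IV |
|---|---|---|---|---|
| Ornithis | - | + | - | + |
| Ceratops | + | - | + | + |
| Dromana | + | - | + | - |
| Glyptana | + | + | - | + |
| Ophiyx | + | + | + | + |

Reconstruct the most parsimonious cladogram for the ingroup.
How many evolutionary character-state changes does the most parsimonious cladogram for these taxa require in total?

Character polarity is set by the outgroup: the derived state is whichever differs from the outgroup's state, so for II, IV the derived state is '-', and for the remaining characters it is '+'.
All ingroup taxa share the derived state '+' for I; it defines the ingroup but does not resolve relationships within it.
II (derived state '-') is shared by Ceratops and Dromana — a synapomorphy uniting that clade.
III (derived state '+') is shared by Ceratops, Dromana, and Ophiyx — a synapomorphy uniting that clade.
IV: derived state '-' in Dromana only — an autapomorphy, so it tells us nothing about relationships among taxa.
Most parsimonious ingroup topology: (((Dromana,Ceratops),Ophiyx),Glyptana).
Changes per character on this tree: I: 1; II: 1; III: 1; IV: 1.
Total = 4.

4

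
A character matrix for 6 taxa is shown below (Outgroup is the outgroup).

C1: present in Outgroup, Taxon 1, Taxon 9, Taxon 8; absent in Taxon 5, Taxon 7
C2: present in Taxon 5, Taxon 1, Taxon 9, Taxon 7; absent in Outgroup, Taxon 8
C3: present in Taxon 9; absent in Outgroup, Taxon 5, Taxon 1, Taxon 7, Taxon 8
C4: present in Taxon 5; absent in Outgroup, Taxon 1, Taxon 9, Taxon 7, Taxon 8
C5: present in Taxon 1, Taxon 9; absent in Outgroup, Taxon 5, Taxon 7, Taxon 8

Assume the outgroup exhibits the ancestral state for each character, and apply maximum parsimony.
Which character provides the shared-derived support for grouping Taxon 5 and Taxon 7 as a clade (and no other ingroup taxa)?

Character polarity is set by the outgroup: the derived state is whichever differs from the outgroup's state, so for C1 the derived state is 'absent', and for the remaining characters it is 'present'.
C1 (derived state 'absent') is shared by Taxon 5 and Taxon 7 — a synapomorphy uniting that clade.
Only Taxon 1, Taxon 5, Taxon 7, and Taxon 9 show the derived state 'present' for C2, supporting them as a clade.
C3: derived state 'present' in Taxon 9 only — an autapomorphy, so it tells us nothing about relationships among taxa.
C4: derived state 'present' in Taxon 5 only — an autapomorphy, so it tells us nothing about relationships among taxa.
C5 (derived state 'present') is shared by Taxon 1 and Taxon 9 — a synapomorphy uniting that clade.
Most parsimonious ingroup topology: (((Taxon 5,Taxon 7),(Taxon 1,Taxon 9)),Taxon 8).
The clade {Taxon 5, Taxon 7} is supported by C1: its derived state 'absent' occurs in exactly those taxa and in no other taxon (including the outgroup).

C1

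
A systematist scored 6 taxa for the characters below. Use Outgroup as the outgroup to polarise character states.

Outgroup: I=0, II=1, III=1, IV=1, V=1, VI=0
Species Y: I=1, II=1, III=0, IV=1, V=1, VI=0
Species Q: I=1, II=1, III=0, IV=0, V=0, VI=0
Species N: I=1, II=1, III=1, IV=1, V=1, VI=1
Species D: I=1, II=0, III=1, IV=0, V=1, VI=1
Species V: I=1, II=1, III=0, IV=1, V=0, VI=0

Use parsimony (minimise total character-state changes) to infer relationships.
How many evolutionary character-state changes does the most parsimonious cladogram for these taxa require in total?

7

Character polarity is set by the outgroup: the derived state is whichever differs from the outgroup's state, so for II, III, IV, V the derived state is '0', and for the remaining characters it is '1'.
All ingroup taxa share the derived state '1' for I; it defines the ingroup but does not resolve relationships within it.
II: derived state '0' in Species D only — an autapomorphy, so it tells us nothing about relationships among taxa.
III: derived state '0' in Species Q, Species V, and Species Y only — synapomorphy for {Species Q, Species V, Species Y}.
IV groups Species D and Species Q, which is incompatible with the clades supported by the remaining characters; treating it as convergent (homoplasy) costs fewer steps than any alternative tree.
Only Species Q and Species V show the derived state '0' for V, supporting them as a clade.
Only Species D and Species N show the derived state '1' for VI, supporting them as a clade.
Most parsimonious ingroup topology: ((Species Y,(Species Q,Species V)),(Species N,Species D)).
Changes per character on this tree: I: 1; II: 1; III: 1; IV: 2; V: 1; VI: 1.
Total = 7.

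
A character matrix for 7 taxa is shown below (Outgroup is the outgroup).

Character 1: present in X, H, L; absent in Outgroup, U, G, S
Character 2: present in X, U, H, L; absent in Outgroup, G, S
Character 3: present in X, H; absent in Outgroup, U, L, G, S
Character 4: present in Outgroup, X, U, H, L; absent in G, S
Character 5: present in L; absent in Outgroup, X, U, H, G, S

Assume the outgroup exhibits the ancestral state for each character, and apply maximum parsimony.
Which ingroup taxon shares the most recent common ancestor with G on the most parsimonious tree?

S

Character polarity is set by the outgroup: the derived state is whichever differs from the outgroup's state, so for Character 4 the derived state is 'absent', and for the remaining characters it is 'present'.
Character 1 (derived state 'present') is shared by H, L, and X — a synapomorphy uniting that clade.
Character 2: derived state 'present' in H, L, U, and X only — synapomorphy for {H, L, U, X}.
Only H and X show the derived state 'present' for Character 3, supporting them as a clade.
Only G and S show the derived state 'absent' for Character 4, supporting them as a clade.
Character 5: derived state 'present' in L only — an autapomorphy, so it tells us nothing about relationships among taxa.
Most parsimonious ingroup topology: ((((X,H),L),U),(G,S)).
G and S form a cherry on this tree, so they are sister taxa.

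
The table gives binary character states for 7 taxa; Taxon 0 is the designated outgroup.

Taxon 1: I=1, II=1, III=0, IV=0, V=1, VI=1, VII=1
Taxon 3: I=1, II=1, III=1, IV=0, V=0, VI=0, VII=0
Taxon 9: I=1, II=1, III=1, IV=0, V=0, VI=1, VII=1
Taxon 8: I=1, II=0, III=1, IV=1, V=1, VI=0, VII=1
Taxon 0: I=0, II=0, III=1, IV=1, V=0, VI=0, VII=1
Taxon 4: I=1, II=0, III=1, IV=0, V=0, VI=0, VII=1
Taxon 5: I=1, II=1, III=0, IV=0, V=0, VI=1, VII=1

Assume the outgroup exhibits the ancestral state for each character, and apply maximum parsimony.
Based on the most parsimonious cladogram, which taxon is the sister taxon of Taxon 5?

Taxon 1

Character polarity is set by the outgroup: the derived state is whichever differs from the outgroup's state, so for III, IV, VII the derived state is '0', and for the remaining characters it is '1'.
All ingroup taxa share the derived state '1' for I; it defines the ingroup but does not resolve relationships within it.
II: derived state '1' in Taxon 1, Taxon 3, Taxon 5, and Taxon 9 only — synapomorphy for {Taxon 1, Taxon 3, Taxon 5, Taxon 9}.
III (derived state '0') is shared by Taxon 1 and Taxon 5 — a synapomorphy uniting that clade.
IV (derived state '0') is shared by Taxon 1, Taxon 3, Taxon 4, Taxon 5, and Taxon 9 — a synapomorphy uniting that clade.
V groups Taxon 1 and Taxon 8, which is incompatible with the clades supported by the remaining characters; treating it as convergent (homoplasy) costs fewer steps than any alternative tree.
VI (derived state '1') is shared by Taxon 1, Taxon 5, and Taxon 9 — a synapomorphy uniting that clade.
VII: derived state '0' in Taxon 3 only — an autapomorphy, so it tells us nothing about relationships among taxa.
Most parsimonious ingroup topology: (((Taxon 3,((Taxon 5,Taxon 1),Taxon 9)),Taxon 4),Taxon 8).
Taxon 5 and Taxon 1 form a cherry on this tree, so they are sister taxa.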